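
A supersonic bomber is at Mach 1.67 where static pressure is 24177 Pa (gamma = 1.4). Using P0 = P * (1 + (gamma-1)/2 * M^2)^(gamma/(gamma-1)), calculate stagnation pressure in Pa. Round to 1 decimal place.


Step 1: (gamma-1)/2 * M^2 = 0.2 * 2.7889 = 0.55778
Step 2: 1 + 0.55778 = 1.55778
Step 3: Exponent gamma/(gamma-1) = 3.5
Step 4: P0 = 24177 * 1.55778^3.5 = 114070.6 Pa

114070.6


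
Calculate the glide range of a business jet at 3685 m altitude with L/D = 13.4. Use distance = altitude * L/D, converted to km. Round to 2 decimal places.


Step 1: Glide distance = altitude * L/D = 3685 * 13.4 = 49379.0 m
Step 2: Convert to km: 49379.0 / 1000 = 49.38 km

49.38


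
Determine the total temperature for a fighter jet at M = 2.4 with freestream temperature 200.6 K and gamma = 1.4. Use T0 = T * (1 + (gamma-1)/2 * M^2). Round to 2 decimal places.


Step 1: (gamma-1)/2 = 0.2
Step 2: M^2 = 5.76
Step 3: 1 + 0.2 * 5.76 = 2.152
Step 4: T0 = 200.6 * 2.152 = 431.69 K

431.69


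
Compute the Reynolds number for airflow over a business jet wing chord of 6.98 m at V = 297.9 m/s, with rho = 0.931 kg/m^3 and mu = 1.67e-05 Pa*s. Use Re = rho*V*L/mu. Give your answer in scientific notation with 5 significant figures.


Step 1: Numerator = rho * V * L = 0.931 * 297.9 * 6.98 = 1935.867402
Step 2: Re = 1935.867402 / 1.67e-05
Step 3: Re = 1.1592e+08

1.1592e+08


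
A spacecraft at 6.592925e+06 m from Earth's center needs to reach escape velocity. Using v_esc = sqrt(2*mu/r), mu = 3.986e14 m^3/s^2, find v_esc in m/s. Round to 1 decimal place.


Step 1: 2*mu/r = 2 * 3.986e14 / 6.592925e+06 = 120917498.6823
Step 2: v_esc = sqrt(120917498.6823) = 10996.2 m/s

10996.2


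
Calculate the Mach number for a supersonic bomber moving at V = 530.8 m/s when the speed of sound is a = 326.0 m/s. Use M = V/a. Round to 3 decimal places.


Step 1: M = V / a = 530.8 / 326.0
Step 2: M = 1.628

1.628


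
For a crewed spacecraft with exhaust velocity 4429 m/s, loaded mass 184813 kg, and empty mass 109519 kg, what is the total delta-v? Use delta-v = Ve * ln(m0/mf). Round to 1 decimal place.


Step 1: Mass ratio m0/mf = 184813 / 109519 = 1.687497
Step 2: ln(1.687497) = 0.523246
Step 3: delta-v = 4429 * 0.523246 = 2317.5 m/s

2317.5


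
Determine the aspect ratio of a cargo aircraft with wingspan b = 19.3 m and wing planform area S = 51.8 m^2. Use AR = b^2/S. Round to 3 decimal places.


Step 1: b^2 = 19.3^2 = 372.49
Step 2: AR = 372.49 / 51.8 = 7.191

7.191


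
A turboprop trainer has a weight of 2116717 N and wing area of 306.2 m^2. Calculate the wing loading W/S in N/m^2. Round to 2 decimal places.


Step 1: Wing loading = W / S = 2116717 / 306.2
Step 2: Wing loading = 6912.86 N/m^2

6912.86


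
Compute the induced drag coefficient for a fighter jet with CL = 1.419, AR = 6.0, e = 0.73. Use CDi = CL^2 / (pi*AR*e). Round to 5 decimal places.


Step 1: CL^2 = 1.419^2 = 2.013561
Step 2: pi * AR * e = 3.14159 * 6.0 * 0.73 = 13.760176
Step 3: CDi = 2.013561 / 13.760176 = 0.14633

0.14633


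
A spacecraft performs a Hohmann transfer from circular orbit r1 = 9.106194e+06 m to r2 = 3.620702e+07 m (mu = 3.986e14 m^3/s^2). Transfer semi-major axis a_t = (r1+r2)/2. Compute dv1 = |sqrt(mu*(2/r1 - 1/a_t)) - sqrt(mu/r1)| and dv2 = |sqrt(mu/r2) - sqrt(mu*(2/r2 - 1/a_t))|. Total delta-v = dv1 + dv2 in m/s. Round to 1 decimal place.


Step 1: Transfer semi-major axis a_t = (9.106194e+06 + 3.620702e+07) / 2 = 2.265661e+07 m
Step 2: v1 (circular at r1) = sqrt(mu/r1) = 6616.07 m/s
Step 3: v_t1 = sqrt(mu*(2/r1 - 1/a_t)) = 8363.71 m/s
Step 4: dv1 = |8363.71 - 6616.07| = 1747.64 m/s
Step 5: v2 (circular at r2) = 3317.97 m/s, v_t2 = 2103.5 m/s
Step 6: dv2 = |3317.97 - 2103.5| = 1214.46 m/s
Step 7: Total delta-v = 1747.64 + 1214.46 = 2962.1 m/s

2962.1


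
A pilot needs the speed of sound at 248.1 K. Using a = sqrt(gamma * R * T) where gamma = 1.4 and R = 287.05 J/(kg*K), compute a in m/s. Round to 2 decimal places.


Step 1: gamma * R * T = 1.4 * 287.05 * 248.1 = 99703.947
Step 2: a = sqrt(99703.947) = 315.76 m/s

315.76


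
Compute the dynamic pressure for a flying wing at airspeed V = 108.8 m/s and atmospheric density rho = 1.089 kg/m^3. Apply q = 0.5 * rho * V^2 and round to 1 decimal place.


Step 1: V^2 = 108.8^2 = 11837.44
Step 2: q = 0.5 * 1.089 * 11837.44
Step 3: q = 6445.5 Pa

6445.5


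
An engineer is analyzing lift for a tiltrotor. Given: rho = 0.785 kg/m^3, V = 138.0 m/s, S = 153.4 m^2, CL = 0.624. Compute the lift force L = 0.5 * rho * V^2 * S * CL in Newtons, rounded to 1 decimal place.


Step 1: Calculate dynamic pressure q = 0.5 * 0.785 * 138.0^2 = 0.5 * 0.785 * 19044.0 = 7474.77 Pa
Step 2: Multiply by wing area and lift coefficient: L = 7474.77 * 153.4 * 0.624
Step 3: L = 1146629.718 * 0.624 = 715496.9 N

715496.9


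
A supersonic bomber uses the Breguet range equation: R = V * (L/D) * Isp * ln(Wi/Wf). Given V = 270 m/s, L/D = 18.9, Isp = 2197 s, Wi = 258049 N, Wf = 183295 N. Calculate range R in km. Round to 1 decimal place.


Step 1: Coefficient = V * (L/D) * Isp = 270 * 18.9 * 2197 = 11211291.0 m
Step 2: Wi/Wf = 258049 / 183295 = 1.407834
Step 3: ln(1.407834) = 0.342053
Step 4: R = 11211291.0 * 0.342053 = 3834851.4 m = 3834.9 km

3834.9


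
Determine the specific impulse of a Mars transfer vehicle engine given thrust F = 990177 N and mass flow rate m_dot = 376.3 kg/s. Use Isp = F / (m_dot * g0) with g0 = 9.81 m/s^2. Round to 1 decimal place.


Step 1: m_dot * g0 = 376.3 * 9.81 = 3691.5
Step 2: Isp = 990177 / 3691.5 = 268.2 s

268.2


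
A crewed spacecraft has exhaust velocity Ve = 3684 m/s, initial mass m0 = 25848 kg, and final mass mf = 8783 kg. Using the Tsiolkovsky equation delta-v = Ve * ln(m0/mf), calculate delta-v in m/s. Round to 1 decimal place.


Step 1: Mass ratio m0/mf = 25848 / 8783 = 2.942958
Step 2: ln(2.942958) = 1.079415
Step 3: delta-v = 3684 * 1.079415 = 3976.6 m/s

3976.6


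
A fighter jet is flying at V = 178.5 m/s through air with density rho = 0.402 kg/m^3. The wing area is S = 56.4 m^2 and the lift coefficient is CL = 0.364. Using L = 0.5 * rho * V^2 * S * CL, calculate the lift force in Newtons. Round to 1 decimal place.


Step 1: Calculate dynamic pressure q = 0.5 * 0.402 * 178.5^2 = 0.5 * 0.402 * 31862.25 = 6404.3122 Pa
Step 2: Multiply by wing area and lift coefficient: L = 6404.3122 * 56.4 * 0.364
Step 3: L = 361203.2109 * 0.364 = 131478.0 N

131478.0


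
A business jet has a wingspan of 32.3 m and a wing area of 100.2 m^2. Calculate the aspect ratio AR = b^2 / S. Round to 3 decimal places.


Step 1: b^2 = 32.3^2 = 1043.29
Step 2: AR = 1043.29 / 100.2 = 10.412

10.412


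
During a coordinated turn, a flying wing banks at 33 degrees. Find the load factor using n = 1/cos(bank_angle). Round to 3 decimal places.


Step 1: Convert 33 degrees to radians = 0.575959
Step 2: cos(33 deg) = 0.838671
Step 3: n = 1 / 0.838671 = 1.192

1.192


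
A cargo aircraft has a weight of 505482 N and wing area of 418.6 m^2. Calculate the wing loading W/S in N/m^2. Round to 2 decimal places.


Step 1: Wing loading = W / S = 505482 / 418.6
Step 2: Wing loading = 1207.55 N/m^2

1207.55


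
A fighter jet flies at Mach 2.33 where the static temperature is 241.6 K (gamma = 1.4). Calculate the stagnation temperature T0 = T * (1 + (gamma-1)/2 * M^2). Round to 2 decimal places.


Step 1: (gamma-1)/2 = 0.2
Step 2: M^2 = 5.4289
Step 3: 1 + 0.2 * 5.4289 = 2.08578
Step 4: T0 = 241.6 * 2.08578 = 503.92 K

503.92


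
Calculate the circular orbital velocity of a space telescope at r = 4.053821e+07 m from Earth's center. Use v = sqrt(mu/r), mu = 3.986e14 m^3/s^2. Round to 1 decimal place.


Step 1: mu / r = 3.986e14 / 4.053821e+07 = 9832698.5824
Step 2: v = sqrt(9832698.5824) = 3135.7 m/s

3135.7


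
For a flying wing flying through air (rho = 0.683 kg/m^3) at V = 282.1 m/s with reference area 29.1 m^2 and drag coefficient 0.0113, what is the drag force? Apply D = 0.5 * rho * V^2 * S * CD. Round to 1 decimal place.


Step 1: Dynamic pressure q = 0.5 * 0.683 * 282.1^2 = 27176.71 Pa
Step 2: Drag D = q * S * CD = 27176.71 * 29.1 * 0.0113
Step 3: D = 8936.5 N

8936.5


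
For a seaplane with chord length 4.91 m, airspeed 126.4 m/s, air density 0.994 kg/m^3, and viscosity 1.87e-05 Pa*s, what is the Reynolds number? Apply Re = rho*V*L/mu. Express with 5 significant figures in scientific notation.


Step 1: Numerator = rho * V * L = 0.994 * 126.4 * 4.91 = 616.900256
Step 2: Re = 616.900256 / 1.87e-05
Step 3: Re = 3.2989e+07

3.2989e+07


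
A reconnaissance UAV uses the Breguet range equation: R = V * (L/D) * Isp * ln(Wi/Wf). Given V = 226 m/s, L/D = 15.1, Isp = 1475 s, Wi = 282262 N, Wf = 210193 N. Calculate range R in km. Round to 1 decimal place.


Step 1: Coefficient = V * (L/D) * Isp = 226 * 15.1 * 1475 = 5033585.0 m
Step 2: Wi/Wf = 282262 / 210193 = 1.342871
Step 3: ln(1.342871) = 0.29481
Step 4: R = 5033585.0 * 0.29481 = 1483949.0 m = 1483.9 km

1483.9


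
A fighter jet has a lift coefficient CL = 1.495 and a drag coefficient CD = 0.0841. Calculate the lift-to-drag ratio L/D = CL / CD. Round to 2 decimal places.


Step 1: L/D = CL / CD = 1.495 / 0.0841
Step 2: L/D = 17.78

17.78


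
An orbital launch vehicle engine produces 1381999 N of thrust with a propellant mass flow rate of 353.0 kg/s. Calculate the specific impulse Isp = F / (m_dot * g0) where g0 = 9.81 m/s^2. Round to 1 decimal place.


Step 1: m_dot * g0 = 353.0 * 9.81 = 3462.93
Step 2: Isp = 1381999 / 3462.93 = 399.1 s

399.1


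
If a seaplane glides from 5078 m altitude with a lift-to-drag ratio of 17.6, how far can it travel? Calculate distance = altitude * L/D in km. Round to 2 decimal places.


Step 1: Glide distance = altitude * L/D = 5078 * 17.6 = 89372.8 m
Step 2: Convert to km: 89372.8 / 1000 = 89.37 km

89.37


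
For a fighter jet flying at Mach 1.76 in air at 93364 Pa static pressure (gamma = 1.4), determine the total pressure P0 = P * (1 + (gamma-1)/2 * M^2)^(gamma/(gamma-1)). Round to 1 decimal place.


Step 1: (gamma-1)/2 * M^2 = 0.2 * 3.0976 = 0.61952
Step 2: 1 + 0.61952 = 1.61952
Step 3: Exponent gamma/(gamma-1) = 3.5
Step 4: P0 = 93364 * 1.61952^3.5 = 504698.0 Pa

504698.0


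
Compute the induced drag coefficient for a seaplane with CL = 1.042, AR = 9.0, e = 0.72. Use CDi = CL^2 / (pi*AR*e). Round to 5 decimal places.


Step 1: CL^2 = 1.042^2 = 1.085764
Step 2: pi * AR * e = 3.14159 * 9.0 * 0.72 = 20.35752
Step 3: CDi = 1.085764 / 20.35752 = 0.05333

0.05333


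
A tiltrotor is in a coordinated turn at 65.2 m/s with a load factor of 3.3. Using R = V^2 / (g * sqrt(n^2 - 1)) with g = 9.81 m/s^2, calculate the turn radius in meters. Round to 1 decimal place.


Step 1: V^2 = 65.2^2 = 4251.04
Step 2: n^2 - 1 = 3.3^2 - 1 = 9.89
Step 3: sqrt(9.89) = 3.144837
Step 4: R = 4251.04 / (9.81 * 3.144837) = 137.8 m

137.8


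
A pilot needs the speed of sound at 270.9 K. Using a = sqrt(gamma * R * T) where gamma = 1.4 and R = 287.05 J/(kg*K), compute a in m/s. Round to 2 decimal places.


Step 1: gamma * R * T = 1.4 * 287.05 * 270.9 = 108866.583
Step 2: a = sqrt(108866.583) = 329.95 m/s

329.95


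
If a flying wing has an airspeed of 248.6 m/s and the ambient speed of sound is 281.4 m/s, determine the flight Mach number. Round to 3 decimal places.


Step 1: M = V / a = 248.6 / 281.4
Step 2: M = 0.883

0.883


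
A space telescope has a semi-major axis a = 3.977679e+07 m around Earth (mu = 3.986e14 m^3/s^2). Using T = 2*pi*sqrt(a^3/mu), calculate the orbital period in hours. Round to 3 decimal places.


Step 1: a^3 / mu = 6.293456e+22 / 3.986e14 = 1.578890e+08
Step 2: sqrt(1.578890e+08) = 12565.3894 s
Step 3: T = 2*pi * 12565.3894 = 78950.67 s
Step 4: T in hours = 78950.67 / 3600 = 21.931 hours

21.931


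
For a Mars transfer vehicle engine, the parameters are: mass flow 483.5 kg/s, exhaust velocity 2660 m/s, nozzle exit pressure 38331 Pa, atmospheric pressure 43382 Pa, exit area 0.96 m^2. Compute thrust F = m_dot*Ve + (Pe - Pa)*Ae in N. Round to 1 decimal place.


Step 1: Momentum thrust = m_dot * Ve = 483.5 * 2660 = 1286110.0 N
Step 2: Pressure thrust = (Pe - Pa) * Ae = (38331 - 43382) * 0.96 = -4848.96 N
Step 3: Total thrust F = 1286110.0 + -4848.96 = 1281261.0 N

1281261.0


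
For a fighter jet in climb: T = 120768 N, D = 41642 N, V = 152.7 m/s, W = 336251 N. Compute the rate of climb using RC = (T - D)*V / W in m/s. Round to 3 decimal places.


Step 1: Excess thrust = T - D = 120768 - 41642 = 79126 N
Step 2: Excess power = 79126 * 152.7 = 12082540.2 W
Step 3: RC = 12082540.2 / 336251 = 35.933 m/s

35.933


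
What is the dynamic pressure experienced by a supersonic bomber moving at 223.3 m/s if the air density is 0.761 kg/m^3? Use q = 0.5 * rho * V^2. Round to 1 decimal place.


Step 1: V^2 = 223.3^2 = 49862.89
Step 2: q = 0.5 * 0.761 * 49862.89
Step 3: q = 18972.8 Pa

18972.8


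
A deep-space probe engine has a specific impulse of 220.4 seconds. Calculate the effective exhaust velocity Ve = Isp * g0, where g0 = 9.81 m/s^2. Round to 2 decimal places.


Step 1: Ve = Isp * g0 = 220.4 * 9.81
Step 2: Ve = 2162.12 m/s

2162.12


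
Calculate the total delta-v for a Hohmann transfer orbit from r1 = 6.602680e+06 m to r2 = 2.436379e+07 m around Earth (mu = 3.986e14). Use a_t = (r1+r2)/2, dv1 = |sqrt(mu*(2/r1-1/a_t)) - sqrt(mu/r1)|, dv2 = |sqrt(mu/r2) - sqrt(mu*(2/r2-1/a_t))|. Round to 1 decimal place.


Step 1: Transfer semi-major axis a_t = (6.602680e+06 + 2.436379e+07) / 2 = 1.548324e+07 m
Step 2: v1 (circular at r1) = sqrt(mu/r1) = 7769.78 m/s
Step 3: v_t1 = sqrt(mu*(2/r1 - 1/a_t)) = 9746.53 m/s
Step 4: dv1 = |9746.53 - 7769.78| = 1976.76 m/s
Step 5: v2 (circular at r2) = 4044.79 m/s, v_t2 = 2641.35 m/s
Step 6: dv2 = |4044.79 - 2641.35| = 1403.45 m/s
Step 7: Total delta-v = 1976.76 + 1403.45 = 3380.2 m/s

3380.2


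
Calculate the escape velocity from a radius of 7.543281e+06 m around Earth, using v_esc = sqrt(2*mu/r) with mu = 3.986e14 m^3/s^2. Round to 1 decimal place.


Step 1: 2*mu/r = 2 * 3.986e14 / 7.543281e+06 = 105683455.2498
Step 2: v_esc = sqrt(105683455.2498) = 10280.2 m/s

10280.2


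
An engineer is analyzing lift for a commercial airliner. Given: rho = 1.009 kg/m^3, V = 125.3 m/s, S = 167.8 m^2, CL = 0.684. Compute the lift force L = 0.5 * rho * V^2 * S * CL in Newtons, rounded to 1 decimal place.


Step 1: Calculate dynamic pressure q = 0.5 * 1.009 * 125.3^2 = 0.5 * 1.009 * 15700.09 = 7920.6954 Pa
Step 2: Multiply by wing area and lift coefficient: L = 7920.6954 * 167.8 * 0.684
Step 3: L = 1329092.689 * 0.684 = 909099.4 N

909099.4


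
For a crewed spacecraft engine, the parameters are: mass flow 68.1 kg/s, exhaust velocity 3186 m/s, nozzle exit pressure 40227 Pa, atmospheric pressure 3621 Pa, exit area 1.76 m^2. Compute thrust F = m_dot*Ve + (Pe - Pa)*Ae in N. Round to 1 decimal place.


Step 1: Momentum thrust = m_dot * Ve = 68.1 * 3186 = 216966.6 N
Step 2: Pressure thrust = (Pe - Pa) * Ae = (40227 - 3621) * 1.76 = 64426.56 N
Step 3: Total thrust F = 216966.6 + 64426.56 = 281393.2 N

281393.2


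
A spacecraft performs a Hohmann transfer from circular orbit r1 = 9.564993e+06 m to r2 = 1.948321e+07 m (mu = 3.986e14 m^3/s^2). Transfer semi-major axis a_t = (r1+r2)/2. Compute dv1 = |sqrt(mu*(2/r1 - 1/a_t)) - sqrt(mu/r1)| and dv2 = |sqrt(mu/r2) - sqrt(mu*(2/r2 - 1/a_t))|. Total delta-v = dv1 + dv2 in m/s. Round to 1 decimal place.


Step 1: Transfer semi-major axis a_t = (9.564993e+06 + 1.948321e+07) / 2 = 1.452410e+07 m
Step 2: v1 (circular at r1) = sqrt(mu/r1) = 6455.45 m/s
Step 3: v_t1 = sqrt(mu*(2/r1 - 1/a_t)) = 7476.73 m/s
Step 4: dv1 = |7476.73 - 6455.45| = 1021.29 m/s
Step 5: v2 (circular at r2) = 4523.12 m/s, v_t2 = 3670.59 m/s
Step 6: dv2 = |4523.12 - 3670.59| = 852.53 m/s
Step 7: Total delta-v = 1021.29 + 852.53 = 1873.8 m/s

1873.8


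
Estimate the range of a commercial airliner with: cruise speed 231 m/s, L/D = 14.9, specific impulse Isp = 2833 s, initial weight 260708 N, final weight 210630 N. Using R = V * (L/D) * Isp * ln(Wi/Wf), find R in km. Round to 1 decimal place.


Step 1: Coefficient = V * (L/D) * Isp = 231 * 14.9 * 2833 = 9750902.7 m
Step 2: Wi/Wf = 260708 / 210630 = 1.237753
Step 3: ln(1.237753) = 0.213298
Step 4: R = 9750902.7 * 0.213298 = 2079847.7 m = 2079.8 km

2079.8


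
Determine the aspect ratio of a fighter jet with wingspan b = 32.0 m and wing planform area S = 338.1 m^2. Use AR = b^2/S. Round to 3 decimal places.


Step 1: b^2 = 32.0^2 = 1024.0
Step 2: AR = 1024.0 / 338.1 = 3.029

3.029


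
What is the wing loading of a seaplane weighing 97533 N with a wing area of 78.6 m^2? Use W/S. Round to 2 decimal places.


Step 1: Wing loading = W / S = 97533 / 78.6
Step 2: Wing loading = 1240.88 N/m^2

1240.88


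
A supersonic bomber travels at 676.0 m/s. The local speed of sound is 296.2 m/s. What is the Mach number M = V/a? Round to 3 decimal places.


Step 1: M = V / a = 676.0 / 296.2
Step 2: M = 2.282

2.282


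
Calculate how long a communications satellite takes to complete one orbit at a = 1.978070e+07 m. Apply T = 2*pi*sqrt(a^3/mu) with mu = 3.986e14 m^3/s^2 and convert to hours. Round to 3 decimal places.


Step 1: a^3 / mu = 7.739715e+21 / 3.986e14 = 1.941725e+07
Step 2: sqrt(1.941725e+07) = 4406.5006 s
Step 3: T = 2*pi * 4406.5006 = 27686.86 s
Step 4: T in hours = 27686.86 / 3600 = 7.691 hours

7.691


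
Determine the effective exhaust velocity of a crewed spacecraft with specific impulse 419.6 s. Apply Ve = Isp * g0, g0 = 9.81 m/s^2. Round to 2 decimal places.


Step 1: Ve = Isp * g0 = 419.6 * 9.81
Step 2: Ve = 4116.28 m/s

4116.28


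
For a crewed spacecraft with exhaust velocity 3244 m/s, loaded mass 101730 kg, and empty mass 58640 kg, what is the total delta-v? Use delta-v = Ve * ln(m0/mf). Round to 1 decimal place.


Step 1: Mass ratio m0/mf = 101730 / 58640 = 1.734823
Step 2: ln(1.734823) = 0.550905
Step 3: delta-v = 3244 * 0.550905 = 1787.1 m/s

1787.1


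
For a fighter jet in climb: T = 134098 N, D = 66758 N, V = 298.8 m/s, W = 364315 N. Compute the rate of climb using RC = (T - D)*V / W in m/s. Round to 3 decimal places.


Step 1: Excess thrust = T - D = 134098 - 66758 = 67340 N
Step 2: Excess power = 67340 * 298.8 = 20121192.0 W
Step 3: RC = 20121192.0 / 364315 = 55.230 m/s

55.230


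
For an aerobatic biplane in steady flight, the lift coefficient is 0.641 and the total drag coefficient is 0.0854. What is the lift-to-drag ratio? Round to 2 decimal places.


Step 1: L/D = CL / CD = 0.641 / 0.0854
Step 2: L/D = 7.51

7.51


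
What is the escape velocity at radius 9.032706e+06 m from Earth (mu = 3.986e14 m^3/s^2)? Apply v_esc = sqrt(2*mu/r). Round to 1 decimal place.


Step 1: 2*mu/r = 2 * 3.986e14 / 9.032706e+06 = 88257051.6521
Step 2: v_esc = sqrt(88257051.6521) = 9394.5 m/s

9394.5


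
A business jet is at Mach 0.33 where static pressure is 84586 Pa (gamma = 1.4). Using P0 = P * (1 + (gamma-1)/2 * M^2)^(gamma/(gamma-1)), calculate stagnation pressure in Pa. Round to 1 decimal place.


Step 1: (gamma-1)/2 * M^2 = 0.2 * 0.1089 = 0.02178
Step 2: 1 + 0.02178 = 1.02178
Step 3: Exponent gamma/(gamma-1) = 3.5
Step 4: P0 = 84586 * 1.02178^3.5 = 91211.5 Pa

91211.5


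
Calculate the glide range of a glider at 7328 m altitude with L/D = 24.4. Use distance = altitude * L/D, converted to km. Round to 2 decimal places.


Step 1: Glide distance = altitude * L/D = 7328 * 24.4 = 178803.2 m
Step 2: Convert to km: 178803.2 / 1000 = 178.80 km

178.80


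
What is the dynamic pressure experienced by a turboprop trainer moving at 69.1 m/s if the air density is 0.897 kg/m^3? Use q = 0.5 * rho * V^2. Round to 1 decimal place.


Step 1: V^2 = 69.1^2 = 4774.81
Step 2: q = 0.5 * 0.897 * 4774.81
Step 3: q = 2141.5 Pa

2141.5


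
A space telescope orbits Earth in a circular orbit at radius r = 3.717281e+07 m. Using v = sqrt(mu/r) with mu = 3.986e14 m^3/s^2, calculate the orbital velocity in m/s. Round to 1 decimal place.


Step 1: mu / r = 3.986e14 / 3.717281e+07 = 10722891.2746
Step 2: v = sqrt(10722891.2746) = 3274.6 m/s

3274.6


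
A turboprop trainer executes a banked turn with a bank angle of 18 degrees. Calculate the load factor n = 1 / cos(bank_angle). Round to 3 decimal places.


Step 1: Convert 18 degrees to radians = 0.314159
Step 2: cos(18 deg) = 0.951057
Step 3: n = 1 / 0.951057 = 1.051

1.051


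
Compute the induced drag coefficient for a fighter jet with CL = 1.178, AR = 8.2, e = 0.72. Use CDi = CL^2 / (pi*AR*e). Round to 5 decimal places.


Step 1: CL^2 = 1.178^2 = 1.387684
Step 2: pi * AR * e = 3.14159 * 8.2 * 0.72 = 18.547963
Step 3: CDi = 1.387684 / 18.547963 = 0.07482

0.07482


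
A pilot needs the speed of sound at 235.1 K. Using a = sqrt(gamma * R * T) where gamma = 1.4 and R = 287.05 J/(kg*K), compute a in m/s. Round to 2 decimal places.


Step 1: gamma * R * T = 1.4 * 287.05 * 235.1 = 94479.637
Step 2: a = sqrt(94479.637) = 307.38 m/s

307.38


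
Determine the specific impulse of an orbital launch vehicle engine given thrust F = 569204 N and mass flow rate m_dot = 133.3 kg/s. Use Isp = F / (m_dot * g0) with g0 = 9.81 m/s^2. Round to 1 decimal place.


Step 1: m_dot * g0 = 133.3 * 9.81 = 1307.67
Step 2: Isp = 569204 / 1307.67 = 435.3 s

435.3


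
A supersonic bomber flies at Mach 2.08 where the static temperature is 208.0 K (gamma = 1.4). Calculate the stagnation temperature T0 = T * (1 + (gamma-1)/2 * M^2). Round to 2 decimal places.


Step 1: (gamma-1)/2 = 0.2
Step 2: M^2 = 4.3264
Step 3: 1 + 0.2 * 4.3264 = 1.86528
Step 4: T0 = 208.0 * 1.86528 = 387.98 K

387.98


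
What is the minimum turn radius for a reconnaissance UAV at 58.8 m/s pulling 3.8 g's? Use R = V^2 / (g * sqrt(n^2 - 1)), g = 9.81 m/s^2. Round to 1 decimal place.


Step 1: V^2 = 58.8^2 = 3457.44
Step 2: n^2 - 1 = 3.8^2 - 1 = 13.44
Step 3: sqrt(13.44) = 3.666061
Step 4: R = 3457.44 / (9.81 * 3.666061) = 96.1 m

96.1


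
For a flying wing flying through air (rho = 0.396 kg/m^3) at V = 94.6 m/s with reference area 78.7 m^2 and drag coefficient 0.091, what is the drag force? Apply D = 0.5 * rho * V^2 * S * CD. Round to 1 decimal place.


Step 1: Dynamic pressure q = 0.5 * 0.396 * 94.6^2 = 1771.9337 Pa
Step 2: Drag D = q * S * CD = 1771.9337 * 78.7 * 0.091
Step 3: D = 12690.1 N

12690.1


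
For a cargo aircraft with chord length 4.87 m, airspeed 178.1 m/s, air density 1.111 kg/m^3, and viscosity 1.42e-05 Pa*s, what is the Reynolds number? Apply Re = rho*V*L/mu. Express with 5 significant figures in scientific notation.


Step 1: Numerator = rho * V * L = 1.111 * 178.1 * 4.87 = 963.622517
Step 2: Re = 963.622517 / 1.42e-05
Step 3: Re = 6.7861e+07

6.7861e+07


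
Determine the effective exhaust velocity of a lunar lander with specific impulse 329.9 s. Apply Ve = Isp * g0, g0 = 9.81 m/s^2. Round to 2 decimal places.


Step 1: Ve = Isp * g0 = 329.9 * 9.81
Step 2: Ve = 3236.32 m/s

3236.32


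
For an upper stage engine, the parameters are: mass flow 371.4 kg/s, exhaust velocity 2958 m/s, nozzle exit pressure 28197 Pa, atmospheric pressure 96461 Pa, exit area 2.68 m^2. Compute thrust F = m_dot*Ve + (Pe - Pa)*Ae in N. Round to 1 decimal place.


Step 1: Momentum thrust = m_dot * Ve = 371.4 * 2958 = 1098601.2 N
Step 2: Pressure thrust = (Pe - Pa) * Ae = (28197 - 96461) * 2.68 = -182947.52 N
Step 3: Total thrust F = 1098601.2 + -182947.52 = 915653.7 N

915653.7


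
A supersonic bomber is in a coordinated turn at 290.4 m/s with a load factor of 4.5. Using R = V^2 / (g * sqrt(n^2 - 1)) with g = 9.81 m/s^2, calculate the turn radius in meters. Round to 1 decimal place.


Step 1: V^2 = 290.4^2 = 84332.16
Step 2: n^2 - 1 = 4.5^2 - 1 = 19.25
Step 3: sqrt(19.25) = 4.387482
Step 4: R = 84332.16 / (9.81 * 4.387482) = 1959.3 m

1959.3


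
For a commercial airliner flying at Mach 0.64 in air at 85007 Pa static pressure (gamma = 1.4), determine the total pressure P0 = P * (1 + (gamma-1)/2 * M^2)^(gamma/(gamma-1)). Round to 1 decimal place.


Step 1: (gamma-1)/2 * M^2 = 0.2 * 0.4096 = 0.08192
Step 2: 1 + 0.08192 = 1.08192
Step 3: Exponent gamma/(gamma-1) = 3.5
Step 4: P0 = 85007 * 1.08192^3.5 = 111979.3 Pa

111979.3


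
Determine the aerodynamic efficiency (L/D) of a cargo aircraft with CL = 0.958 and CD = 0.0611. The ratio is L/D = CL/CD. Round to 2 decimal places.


Step 1: L/D = CL / CD = 0.958 / 0.0611
Step 2: L/D = 15.68

15.68


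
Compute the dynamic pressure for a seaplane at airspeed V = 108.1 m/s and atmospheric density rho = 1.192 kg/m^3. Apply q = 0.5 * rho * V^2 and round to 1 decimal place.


Step 1: V^2 = 108.1^2 = 11685.61
Step 2: q = 0.5 * 1.192 * 11685.61
Step 3: q = 6964.6 Pa

6964.6


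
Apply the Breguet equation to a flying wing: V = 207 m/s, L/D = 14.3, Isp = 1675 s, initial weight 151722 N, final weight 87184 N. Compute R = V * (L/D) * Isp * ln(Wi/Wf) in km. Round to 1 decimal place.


Step 1: Coefficient = V * (L/D) * Isp = 207 * 14.3 * 1675 = 4958167.5 m
Step 2: Wi/Wf = 151722 / 87184 = 1.740251
Step 3: ln(1.740251) = 0.554029
Step 4: R = 4958167.5 * 0.554029 = 2746968.9 m = 2747.0 km

2747.0


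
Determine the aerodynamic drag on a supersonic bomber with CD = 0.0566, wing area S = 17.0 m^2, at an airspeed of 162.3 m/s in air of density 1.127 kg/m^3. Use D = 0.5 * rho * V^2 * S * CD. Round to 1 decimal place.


Step 1: Dynamic pressure q = 0.5 * 1.127 * 162.3^2 = 14843.3169 Pa
Step 2: Drag D = q * S * CD = 14843.3169 * 17.0 * 0.0566
Step 3: D = 14282.2 N

14282.2


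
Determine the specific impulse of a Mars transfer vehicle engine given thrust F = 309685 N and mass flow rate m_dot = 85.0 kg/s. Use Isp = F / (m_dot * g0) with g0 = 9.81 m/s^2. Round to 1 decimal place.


Step 1: m_dot * g0 = 85.0 * 9.81 = 833.85
Step 2: Isp = 309685 / 833.85 = 371.4 s

371.4


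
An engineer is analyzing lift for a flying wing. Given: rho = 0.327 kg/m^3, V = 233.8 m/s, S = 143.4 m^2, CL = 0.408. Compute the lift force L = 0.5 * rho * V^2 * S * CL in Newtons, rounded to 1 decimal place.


Step 1: Calculate dynamic pressure q = 0.5 * 0.327 * 233.8^2 = 0.5 * 0.327 * 54662.44 = 8937.3089 Pa
Step 2: Multiply by wing area and lift coefficient: L = 8937.3089 * 143.4 * 0.408
Step 3: L = 1281610.102 * 0.408 = 522896.9 N

522896.9


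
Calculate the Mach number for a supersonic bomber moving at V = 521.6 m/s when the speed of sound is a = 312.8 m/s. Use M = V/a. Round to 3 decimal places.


Step 1: M = V / a = 521.6 / 312.8
Step 2: M = 1.668

1.668


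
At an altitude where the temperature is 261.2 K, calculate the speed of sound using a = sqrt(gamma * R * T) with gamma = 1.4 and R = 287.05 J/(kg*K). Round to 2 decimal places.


Step 1: gamma * R * T = 1.4 * 287.05 * 261.2 = 104968.444
Step 2: a = sqrt(104968.444) = 323.99 m/s

323.99


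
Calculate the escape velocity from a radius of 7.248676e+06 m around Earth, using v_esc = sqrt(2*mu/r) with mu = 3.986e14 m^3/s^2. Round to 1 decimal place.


Step 1: 2*mu/r = 2 * 3.986e14 / 7.248676e+06 = 109978705.0766
Step 2: v_esc = sqrt(109978705.0766) = 10487.1 m/s

10487.1


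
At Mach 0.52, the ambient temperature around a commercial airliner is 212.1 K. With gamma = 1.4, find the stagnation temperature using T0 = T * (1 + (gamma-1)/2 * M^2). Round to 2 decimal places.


Step 1: (gamma-1)/2 = 0.2
Step 2: M^2 = 0.2704
Step 3: 1 + 0.2 * 0.2704 = 1.05408
Step 4: T0 = 212.1 * 1.05408 = 223.57 K

223.57


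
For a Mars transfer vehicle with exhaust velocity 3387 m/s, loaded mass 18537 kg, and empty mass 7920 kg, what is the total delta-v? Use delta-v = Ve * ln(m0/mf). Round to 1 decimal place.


Step 1: Mass ratio m0/mf = 18537 / 7920 = 2.34053
Step 2: ln(2.34053) = 0.850378
Step 3: delta-v = 3387 * 0.850378 = 2880.2 m/s

2880.2


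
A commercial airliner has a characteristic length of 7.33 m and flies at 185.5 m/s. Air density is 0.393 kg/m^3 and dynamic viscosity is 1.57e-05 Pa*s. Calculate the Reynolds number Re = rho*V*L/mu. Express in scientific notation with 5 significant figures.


Step 1: Numerator = rho * V * L = 0.393 * 185.5 * 7.33 = 534.367995
Step 2: Re = 534.367995 / 1.57e-05
Step 3: Re = 3.4036e+07

3.4036e+07


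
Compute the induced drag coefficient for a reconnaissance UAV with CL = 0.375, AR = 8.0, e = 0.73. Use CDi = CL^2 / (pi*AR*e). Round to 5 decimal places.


Step 1: CL^2 = 0.375^2 = 0.140625
Step 2: pi * AR * e = 3.14159 * 8.0 * 0.73 = 18.346901
Step 3: CDi = 0.140625 / 18.346901 = 0.00766

0.00766


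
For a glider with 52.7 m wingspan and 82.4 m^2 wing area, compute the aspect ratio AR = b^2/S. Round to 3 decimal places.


Step 1: b^2 = 52.7^2 = 2777.29
Step 2: AR = 2777.29 / 82.4 = 33.705

33.705


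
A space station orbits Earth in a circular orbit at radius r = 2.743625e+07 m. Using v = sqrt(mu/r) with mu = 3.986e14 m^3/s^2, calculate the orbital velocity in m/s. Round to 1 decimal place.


Step 1: mu / r = 3.986e14 / 2.743625e+07 = 14528224.5205
Step 2: v = sqrt(14528224.5205) = 3811.6 m/s

3811.6


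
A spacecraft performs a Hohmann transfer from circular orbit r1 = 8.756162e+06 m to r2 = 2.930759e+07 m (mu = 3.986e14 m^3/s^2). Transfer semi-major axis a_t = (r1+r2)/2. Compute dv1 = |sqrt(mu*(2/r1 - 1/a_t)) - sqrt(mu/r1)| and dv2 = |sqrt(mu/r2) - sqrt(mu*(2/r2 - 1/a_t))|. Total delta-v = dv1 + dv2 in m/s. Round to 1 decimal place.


Step 1: Transfer semi-major axis a_t = (8.756162e+06 + 2.930759e+07) / 2 = 1.903188e+07 m
Step 2: v1 (circular at r1) = sqrt(mu/r1) = 6747.02 m/s
Step 3: v_t1 = sqrt(mu*(2/r1 - 1/a_t)) = 8372.61 m/s
Step 4: dv1 = |8372.61 - 6747.02| = 1625.6 m/s
Step 5: v2 (circular at r2) = 3687.9 m/s, v_t2 = 2501.47 m/s
Step 6: dv2 = |3687.9 - 2501.47| = 1186.43 m/s
Step 7: Total delta-v = 1625.6 + 1186.43 = 2812.0 m/s

2812.0


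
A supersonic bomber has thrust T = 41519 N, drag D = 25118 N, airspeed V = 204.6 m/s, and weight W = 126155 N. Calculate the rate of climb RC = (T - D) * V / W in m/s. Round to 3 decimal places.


Step 1: Excess thrust = T - D = 41519 - 25118 = 16401 N
Step 2: Excess power = 16401 * 204.6 = 3355644.6 W
Step 3: RC = 3355644.6 / 126155 = 26.599 m/s

26.599


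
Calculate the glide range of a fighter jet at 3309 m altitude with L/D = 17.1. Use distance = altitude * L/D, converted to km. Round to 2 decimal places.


Step 1: Glide distance = altitude * L/D = 3309 * 17.1 = 56583.9 m
Step 2: Convert to km: 56583.9 / 1000 = 56.58 km

56.58


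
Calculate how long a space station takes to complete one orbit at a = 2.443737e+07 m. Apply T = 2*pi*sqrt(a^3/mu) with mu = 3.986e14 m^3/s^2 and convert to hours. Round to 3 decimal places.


Step 1: a^3 / mu = 1.459363e+22 / 3.986e14 = 3.661222e+07
Step 2: sqrt(3.661222e+07) = 6050.8035 s
Step 3: T = 2*pi * 6050.8035 = 38018.32 s
Step 4: T in hours = 38018.32 / 3600 = 10.561 hours

10.561


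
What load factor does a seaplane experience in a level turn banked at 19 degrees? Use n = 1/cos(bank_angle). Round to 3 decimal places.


Step 1: Convert 19 degrees to radians = 0.331613
Step 2: cos(19 deg) = 0.945519
Step 3: n = 1 / 0.945519 = 1.058

1.058


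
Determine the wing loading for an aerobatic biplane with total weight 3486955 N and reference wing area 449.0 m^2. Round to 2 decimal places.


Step 1: Wing loading = W / S = 3486955 / 449.0
Step 2: Wing loading = 7766.05 N/m^2

7766.05


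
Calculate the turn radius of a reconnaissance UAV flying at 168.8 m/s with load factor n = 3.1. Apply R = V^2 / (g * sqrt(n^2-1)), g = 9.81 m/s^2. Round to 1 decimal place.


Step 1: V^2 = 168.8^2 = 28493.44
Step 2: n^2 - 1 = 3.1^2 - 1 = 8.61
Step 3: sqrt(8.61) = 2.93428
Step 4: R = 28493.44 / (9.81 * 2.93428) = 989.9 m

989.9


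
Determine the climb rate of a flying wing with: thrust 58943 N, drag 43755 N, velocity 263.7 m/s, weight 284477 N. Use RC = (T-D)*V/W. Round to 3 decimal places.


Step 1: Excess thrust = T - D = 58943 - 43755 = 15188 N
Step 2: Excess power = 15188 * 263.7 = 4005075.6 W
Step 3: RC = 4005075.6 / 284477 = 14.079 m/s

14.079


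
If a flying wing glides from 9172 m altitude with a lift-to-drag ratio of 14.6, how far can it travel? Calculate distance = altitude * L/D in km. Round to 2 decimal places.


Step 1: Glide distance = altitude * L/D = 9172 * 14.6 = 133911.2 m
Step 2: Convert to km: 133911.2 / 1000 = 133.91 km

133.91


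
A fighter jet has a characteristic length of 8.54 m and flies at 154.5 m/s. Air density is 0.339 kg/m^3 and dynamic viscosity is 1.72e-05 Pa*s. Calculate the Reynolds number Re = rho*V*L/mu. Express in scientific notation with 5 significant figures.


Step 1: Numerator = rho * V * L = 0.339 * 154.5 * 8.54 = 447.28677
Step 2: Re = 447.28677 / 1.72e-05
Step 3: Re = 2.6005e+07

2.6005e+07


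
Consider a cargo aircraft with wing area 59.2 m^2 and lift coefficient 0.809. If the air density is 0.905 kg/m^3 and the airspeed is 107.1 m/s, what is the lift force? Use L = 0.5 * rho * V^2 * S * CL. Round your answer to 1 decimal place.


Step 1: Calculate dynamic pressure q = 0.5 * 0.905 * 107.1^2 = 0.5 * 0.905 * 11470.41 = 5190.3605 Pa
Step 2: Multiply by wing area and lift coefficient: L = 5190.3605 * 59.2 * 0.809
Step 3: L = 307269.3431 * 0.809 = 248580.9 N

248580.9


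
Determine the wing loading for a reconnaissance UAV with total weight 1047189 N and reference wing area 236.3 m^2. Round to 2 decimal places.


Step 1: Wing loading = W / S = 1047189 / 236.3
Step 2: Wing loading = 4431.61 N/m^2

4431.61


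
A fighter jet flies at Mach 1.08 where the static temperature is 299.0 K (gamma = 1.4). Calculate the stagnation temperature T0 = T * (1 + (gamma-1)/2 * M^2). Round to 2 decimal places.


Step 1: (gamma-1)/2 = 0.2
Step 2: M^2 = 1.1664
Step 3: 1 + 0.2 * 1.1664 = 1.23328
Step 4: T0 = 299.0 * 1.23328 = 368.75 K

368.75


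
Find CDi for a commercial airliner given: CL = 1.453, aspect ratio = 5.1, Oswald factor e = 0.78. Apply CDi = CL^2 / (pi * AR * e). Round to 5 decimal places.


Step 1: CL^2 = 1.453^2 = 2.111209
Step 2: pi * AR * e = 3.14159 * 5.1 * 0.78 = 12.497256
Step 3: CDi = 2.111209 / 12.497256 = 0.16893

0.16893


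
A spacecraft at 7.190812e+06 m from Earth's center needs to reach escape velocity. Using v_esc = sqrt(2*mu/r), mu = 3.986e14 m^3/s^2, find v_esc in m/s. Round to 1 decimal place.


Step 1: 2*mu/r = 2 * 3.986e14 / 7.190812e+06 = 110863696.6173
Step 2: v_esc = sqrt(110863696.6173) = 10529.2 m/s

10529.2


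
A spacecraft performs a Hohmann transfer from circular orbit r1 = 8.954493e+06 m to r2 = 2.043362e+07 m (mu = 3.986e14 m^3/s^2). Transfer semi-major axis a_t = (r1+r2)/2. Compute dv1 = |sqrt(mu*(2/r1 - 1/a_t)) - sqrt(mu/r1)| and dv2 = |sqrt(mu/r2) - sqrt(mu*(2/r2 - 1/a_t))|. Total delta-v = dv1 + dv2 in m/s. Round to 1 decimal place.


Step 1: Transfer semi-major axis a_t = (8.954493e+06 + 2.043362e+07) / 2 = 1.469406e+07 m
Step 2: v1 (circular at r1) = sqrt(mu/r1) = 6671.88 m/s
Step 3: v_t1 = sqrt(mu*(2/r1 - 1/a_t)) = 7867.74 m/s
Step 4: dv1 = |7867.74 - 6671.88| = 1195.86 m/s
Step 5: v2 (circular at r2) = 4416.68 m/s, v_t2 = 3447.83 m/s
Step 6: dv2 = |4416.68 - 3447.83| = 968.85 m/s
Step 7: Total delta-v = 1195.86 + 968.85 = 2164.7 m/s

2164.7


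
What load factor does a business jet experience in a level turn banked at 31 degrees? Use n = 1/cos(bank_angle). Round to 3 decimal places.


Step 1: Convert 31 degrees to radians = 0.541052
Step 2: cos(31 deg) = 0.857167
Step 3: n = 1 / 0.857167 = 1.167

1.167


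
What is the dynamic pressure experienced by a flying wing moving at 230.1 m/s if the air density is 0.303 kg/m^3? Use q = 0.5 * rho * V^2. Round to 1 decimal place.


Step 1: V^2 = 230.1^2 = 52946.01
Step 2: q = 0.5 * 0.303 * 52946.01
Step 3: q = 8021.3 Pa

8021.3


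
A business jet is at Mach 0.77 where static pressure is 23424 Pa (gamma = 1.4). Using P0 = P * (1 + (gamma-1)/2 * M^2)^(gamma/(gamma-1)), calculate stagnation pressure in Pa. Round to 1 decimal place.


Step 1: (gamma-1)/2 * M^2 = 0.2 * 0.5929 = 0.11858
Step 2: 1 + 0.11858 = 1.11858
Step 3: Exponent gamma/(gamma-1) = 3.5
Step 4: P0 = 23424 * 1.11858^3.5 = 34673.3 Pa

34673.3


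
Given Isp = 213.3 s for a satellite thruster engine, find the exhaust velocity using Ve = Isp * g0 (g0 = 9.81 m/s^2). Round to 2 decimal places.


Step 1: Ve = Isp * g0 = 213.3 * 9.81
Step 2: Ve = 2092.47 m/s

2092.47


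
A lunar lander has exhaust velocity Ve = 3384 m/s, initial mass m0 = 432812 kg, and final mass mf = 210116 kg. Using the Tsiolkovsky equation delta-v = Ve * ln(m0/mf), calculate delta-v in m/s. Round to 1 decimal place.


Step 1: Mass ratio m0/mf = 432812 / 210116 = 2.059872
Step 2: ln(2.059872) = 0.722644
Step 3: delta-v = 3384 * 0.722644 = 2445.4 m/s

2445.4


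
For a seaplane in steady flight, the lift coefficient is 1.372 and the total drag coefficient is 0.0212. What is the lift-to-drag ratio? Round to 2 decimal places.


Step 1: L/D = CL / CD = 1.372 / 0.0212
Step 2: L/D = 64.72

64.72


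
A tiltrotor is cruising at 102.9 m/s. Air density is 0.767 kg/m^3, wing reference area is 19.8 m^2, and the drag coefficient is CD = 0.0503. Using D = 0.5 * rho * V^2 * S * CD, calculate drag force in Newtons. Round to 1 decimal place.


Step 1: Dynamic pressure q = 0.5 * 0.767 * 102.9^2 = 4060.6552 Pa
Step 2: Drag D = q * S * CD = 4060.6552 * 19.8 * 0.0503
Step 3: D = 4044.2 N

4044.2


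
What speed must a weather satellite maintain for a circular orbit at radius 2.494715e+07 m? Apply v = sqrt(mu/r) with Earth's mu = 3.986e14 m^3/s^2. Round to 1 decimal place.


Step 1: mu / r = 3.986e14 / 2.494715e+07 = 15977777.0206
Step 2: v = sqrt(15977777.0206) = 3997.2 m/s

3997.2


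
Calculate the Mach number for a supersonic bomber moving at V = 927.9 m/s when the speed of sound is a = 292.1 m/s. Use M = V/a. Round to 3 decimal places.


Step 1: M = V / a = 927.9 / 292.1
Step 2: M = 3.177

3.177


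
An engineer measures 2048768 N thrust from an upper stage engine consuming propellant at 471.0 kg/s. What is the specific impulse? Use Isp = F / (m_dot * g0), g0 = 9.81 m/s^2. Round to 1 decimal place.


Step 1: m_dot * g0 = 471.0 * 9.81 = 4620.51
Step 2: Isp = 2048768 / 4620.51 = 443.4 s

443.4


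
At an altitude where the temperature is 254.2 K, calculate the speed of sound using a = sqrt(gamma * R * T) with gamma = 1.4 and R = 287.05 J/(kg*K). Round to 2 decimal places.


Step 1: gamma * R * T = 1.4 * 287.05 * 254.2 = 102155.354
Step 2: a = sqrt(102155.354) = 319.62 m/s

319.62


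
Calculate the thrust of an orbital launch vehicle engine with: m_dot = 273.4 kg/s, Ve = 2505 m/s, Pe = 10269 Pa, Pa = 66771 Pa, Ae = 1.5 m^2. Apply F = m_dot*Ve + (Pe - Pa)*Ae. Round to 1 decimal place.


Step 1: Momentum thrust = m_dot * Ve = 273.4 * 2505 = 684867.0 N
Step 2: Pressure thrust = (Pe - Pa) * Ae = (10269 - 66771) * 1.5 = -84753.0 N
Step 3: Total thrust F = 684867.0 + -84753.0 = 600114.0 N

600114.0


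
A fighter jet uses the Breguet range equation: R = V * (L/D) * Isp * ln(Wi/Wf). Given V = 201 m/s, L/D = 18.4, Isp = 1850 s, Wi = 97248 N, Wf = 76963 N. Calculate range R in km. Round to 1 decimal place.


Step 1: Coefficient = V * (L/D) * Isp = 201 * 18.4 * 1850 = 6842040.0 m
Step 2: Wi/Wf = 97248 / 76963 = 1.263568
Step 3: ln(1.263568) = 0.23394
Step 4: R = 6842040.0 * 0.23394 = 1600624.3 m = 1600.6 km

1600.6


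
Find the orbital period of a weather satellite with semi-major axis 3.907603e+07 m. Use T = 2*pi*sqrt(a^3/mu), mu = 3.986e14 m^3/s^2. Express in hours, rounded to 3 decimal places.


Step 1: a^3 / mu = 5.966660e+22 / 3.986e14 = 1.496904e+08
Step 2: sqrt(1.496904e+08) = 12234.8037 s
Step 3: T = 2*pi * 12234.8037 = 76873.54 s
Step 4: T in hours = 76873.54 / 3600 = 21.354 hours

21.354


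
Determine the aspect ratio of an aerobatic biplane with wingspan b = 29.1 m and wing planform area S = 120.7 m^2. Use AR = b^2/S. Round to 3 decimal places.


Step 1: b^2 = 29.1^2 = 846.81
Step 2: AR = 846.81 / 120.7 = 7.016

7.016
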